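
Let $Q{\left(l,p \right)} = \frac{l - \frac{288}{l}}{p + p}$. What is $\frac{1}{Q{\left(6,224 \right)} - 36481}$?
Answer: $- \frac{32}{1167395} \approx -2.7411 \cdot 10^{-5}$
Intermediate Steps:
$Q{\left(l,p \right)} = \frac{l - \frac{288}{l}}{2 p}$
$\frac{1}{Q{\left(6,224 \right)} - 36481} = \frac{1}{\frac{-288 + 6^{2}}{2 \cdot 6 \cdot 224} - 36481} = \frac{1}{\frac{1}{2} \cdot \frac{1}{6} \cdot \frac{1}{224} \left(-288 + 36\right) - 36481} = \frac{1}{\frac{1}{2} \cdot \frac{1}{6} \cdot \frac{1}{224} \left(-252\right) - 36481} = \frac{1}{- \frac{3}{32} - 36481} = \frac{1}{- \frac{1167395}{32}} = - \frac{32}{1167395}$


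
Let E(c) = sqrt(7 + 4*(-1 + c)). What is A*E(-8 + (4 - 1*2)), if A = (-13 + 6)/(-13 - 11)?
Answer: 7*I*sqrt(21)/24 ≈ 1.3366*I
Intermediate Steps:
E(c) = sqrt(3 + 4*c) (E(c) = sqrt(7 + (-4 + 4*c)) = sqrt(3 + 4*c))
A = 7/24 (A = -7/(-24) = -7*(-1/24) = 7/24 ≈ 0.29167)
A*E(-8 + (4 - 1*2)) = 7*sqrt(3 + 4*(-8 + (4 - 1*2)))/24 = 7*sqrt(3 + 4*(-8 + (4 - 2)))/24 = 7*sqrt(3 + 4*(-8 + 2))/24 = 7*sqrt(3 + 4*(-6))/24 = 7*sqrt(3 - 24)/24 = 7*sqrt(-21)/24 = 7*(I*sqrt(21))/24 = 7*I*sqrt(21)/24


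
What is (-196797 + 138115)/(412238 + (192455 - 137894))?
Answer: -58682/466799 ≈ -0.12571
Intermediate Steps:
(-196797 + 138115)/(412238 + (192455 - 137894)) = -58682/(412238 + 54561) = -58682/466799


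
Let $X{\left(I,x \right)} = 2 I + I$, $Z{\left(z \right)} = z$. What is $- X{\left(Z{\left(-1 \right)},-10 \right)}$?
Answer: $3$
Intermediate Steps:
$X{\left(I,x \right)} = 3 I$
$- X{\left(Z{\left(-1 \right)},-10 \right)} = - 3 \left(-1\right) = \left(-1\right) \left(-3\right) = 3$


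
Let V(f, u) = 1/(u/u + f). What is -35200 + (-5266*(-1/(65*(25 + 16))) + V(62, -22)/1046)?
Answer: -6181412562467/175618170 ≈ -35198.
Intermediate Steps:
V(f, u) = 1/(1 + f)
-35200 + (-5266*(-1/(65*(25 + 16))) + V(62, -22)/1046) = -35200 + (-5266*(-1/(65*(25 + 16))) + 1/((1 + 62)*1046)) = -35200 + (-5266/(41*(-65)) + (1/1046)/63) = -35200 + (-5266/(-2665) + (1/63)*(1/1046)) = -35200 + (-5266*(-1/2665) + 1/65898) = -35200 + (5266/2665 + 1/65898) = -35200 + 347021533/175618170 = -6181412562467/175618170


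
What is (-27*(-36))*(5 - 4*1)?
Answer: 972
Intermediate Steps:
(-27*(-36))*(5 - 4*1) = 972*(5 - 4) = 972*1 = 972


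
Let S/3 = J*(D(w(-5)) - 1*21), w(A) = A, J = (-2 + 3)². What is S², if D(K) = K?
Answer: 6084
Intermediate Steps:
J = 1 (J = 1² = 1)
S = -78 (S = 3*(1*(-5 - 1*21)) = 3*(1*(-5 - 21)) = 3*(1*(-26)) = 3*(-26) = -78)
S² = (-78)² = 6084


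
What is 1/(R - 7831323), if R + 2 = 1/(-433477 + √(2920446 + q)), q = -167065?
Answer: -1471502491551169577/11523814249650357786866551 + √2753381/11523814249650357786866551 ≈ -1.2769e-7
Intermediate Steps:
R = -2 + 1/(-433477 + √2753381) (R = -2 + 1/(-433477 + √(2920446 - 167065)) = -2 + 1/(-433477 + √2753381) ≈ -2.0000)
1/(R - 7831323) = 1/((-375799545773/187899556148 - √2753381/187899556148) - 7831323) = 1/(-1471502491551169577/187899556148 - √2753381/187899556148)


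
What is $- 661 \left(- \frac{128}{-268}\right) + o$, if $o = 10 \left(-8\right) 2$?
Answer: $- \frac{31872}{67} \approx -475.7$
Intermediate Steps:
$o = -160$ ($o = \left(-80\right) 2 = -160$)
$- 661 \left(- \frac{128}{-268}\right) + o = - 661 \left(- \frac{128}{-268}\right) - 160 = - 661 \left(\left(-128\right) \left(- \frac{1}{268}\right)\right) - 160 = \left(-661\right) \frac{32}{67} - 160 = - \frac{21152}{67} - 160 = - \frac{31872}{67}$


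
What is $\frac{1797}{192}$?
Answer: $\frac{599}{64} \approx 9.3594$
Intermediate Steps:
$\frac{1797}{192} = 1797 \cdot \frac{1}{192} = \frac{599}{64}$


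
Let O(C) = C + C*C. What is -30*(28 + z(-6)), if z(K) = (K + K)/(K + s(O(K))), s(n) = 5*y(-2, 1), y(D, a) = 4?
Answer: -5700/7 ≈ -814.29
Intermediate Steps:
O(C) = C + C**2
s(n) = 20 (s(n) = 5*4 = 20)
z(K) = 2*K/(20 + K) (z(K) = (K + K)/(K + 20) = (2*K)/(20 + K) = 2*K/(20 + K))
-30*(28 + z(-6)) = -30*(28 + 2*(-6)/(20 - 6)) = -30*(28 + 2*(-6)/14) = -30*(28 + 2*(-6)*(1/14)) = -30*(28 - 6/7) = -30*190/7 = -5700/7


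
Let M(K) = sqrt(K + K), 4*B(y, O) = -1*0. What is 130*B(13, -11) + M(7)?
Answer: sqrt(14) ≈ 3.7417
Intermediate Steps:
B(y, O) = 0 (B(y, O) = (-1*0)/4 = (1/4)*0 = 0)
M(K) = sqrt(2)*sqrt(K) (M(K) = sqrt(2*K) = sqrt(2)*sqrt(K))
130*B(13, -11) + M(7) = 130*0 + sqrt(2)*sqrt(7) = 0 + sqrt(14) = sqrt(14)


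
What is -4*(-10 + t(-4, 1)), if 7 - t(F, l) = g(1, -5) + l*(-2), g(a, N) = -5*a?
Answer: -16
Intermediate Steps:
t(F, l) = 12 + 2*l (t(F, l) = 7 - (-5*1 + l*(-2)) = 7 - (-5 - 2*l) = 7 + (5 + 2*l) = 12 + 2*l)
-4*(-10 + t(-4, 1)) = -4*(-10 + (12 + 2*1)) = -4*(-10 + (12 + 2)) = -4*(-10 + 14) = -4*4 = -16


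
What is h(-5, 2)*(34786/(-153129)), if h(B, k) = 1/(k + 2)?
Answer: -17393/306258 ≈ -0.056792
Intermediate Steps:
h(B, k) = 1/(2 + k)
h(-5, 2)*(34786/(-153129)) = (34786/(-153129))/(2 + 2) = (34786*(-1/153129))/4 = (¼)*(-34786/153129) = -17393/306258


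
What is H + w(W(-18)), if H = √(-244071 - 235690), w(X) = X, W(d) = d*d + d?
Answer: 306 + I*√479761 ≈ 306.0 + 692.65*I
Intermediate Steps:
W(d) = d + d² (W(d) = d² + d = d + d²)
H = I*√479761 (H = √(-479761) = I*√479761 ≈ 692.65*I)
H + w(W(-18)) = I*√479761 - 18*(1 - 18) = I*√479761 - 18*(-17) = I*√479761 + 306 = 306 + I*√479761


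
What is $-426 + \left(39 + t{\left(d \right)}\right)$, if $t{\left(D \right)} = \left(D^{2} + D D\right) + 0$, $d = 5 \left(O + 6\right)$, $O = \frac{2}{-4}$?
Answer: $\frac{2251}{2} \approx 1125.5$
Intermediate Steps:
$O = - \frac{1}{2}$ ($O = 2 \left(- \frac{1}{4}\right) = - \frac{1}{2} \approx -0.5$)
$d = \frac{55}{2}$ ($d = 5 \left(- \frac{1}{2} + 6\right) = 5 \cdot \frac{11}{2} = \frac{55}{2} \approx 27.5$)
$t{\left(D \right)} = 2 D^{2}$ ($t{\left(D \right)} = \left(D^{2} + D^{2}\right) + 0 = 2 D^{2} + 0 = 2 D^{2}$)
$-426 + \left(39 + t{\left(d \right)}\right) = -426 + \left(39 + 2 \left(\frac{55}{2}\right)^{2}\right) = -426 + \left(39 + 2 \cdot \frac{3025}{4}\right) = -426 + \left(39 + \frac{3025}{2}\right) = -426 + \frac{3103}{2} = \frac{2251}{2}$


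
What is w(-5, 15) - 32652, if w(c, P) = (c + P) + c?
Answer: -32647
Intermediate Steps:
w(c, P) = P + 2*c (w(c, P) = (P + c) + c = P + 2*c)
w(-5, 15) - 32652 = (15 + 2*(-5)) - 32652 = (15 - 10) - 32652 = 5 - 32652 = -32647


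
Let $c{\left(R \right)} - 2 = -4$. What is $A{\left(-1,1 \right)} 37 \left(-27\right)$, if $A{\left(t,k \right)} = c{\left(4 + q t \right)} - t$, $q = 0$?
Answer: $999$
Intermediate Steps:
$c{\left(R \right)} = -2$ ($c{\left(R \right)} = 2 - 4 = -2$)
$A{\left(t,k \right)} = -2 - t$
$A{\left(-1,1 \right)} 37 \left(-27\right) = \left(-2 - -1\right) 37 \left(-27\right) = \left(-2 + 1\right) 37 \left(-27\right) = \left(-1\right) 37 \left(-27\right) = \left(-37\right) \left(-27\right) = 999$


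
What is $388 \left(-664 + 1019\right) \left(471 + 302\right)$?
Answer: $106473020$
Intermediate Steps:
$388 \left(-664 + 1019\right) \left(471 + 302\right) = 388 \cdot 355 \cdot 773 = 388 \cdot 274415 = 106473020$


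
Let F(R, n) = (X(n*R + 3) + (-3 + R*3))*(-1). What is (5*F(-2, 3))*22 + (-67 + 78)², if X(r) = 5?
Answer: 561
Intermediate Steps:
F(R, n) = -2 - 3*R (F(R, n) = (5 + (-3 + R*3))*(-1) = (5 + (-3 + 3*R))*(-1) = (2 + 3*R)*(-1) = -2 - 3*R)
(5*F(-2, 3))*22 + (-67 + 78)² = (5*(-2 - 3*(-2)))*22 + (-67 + 78)² = (5*(-2 + 6))*22 + 11² = (5*4)*22 + 121 = 20*22 + 121 = 440 + 121 = 561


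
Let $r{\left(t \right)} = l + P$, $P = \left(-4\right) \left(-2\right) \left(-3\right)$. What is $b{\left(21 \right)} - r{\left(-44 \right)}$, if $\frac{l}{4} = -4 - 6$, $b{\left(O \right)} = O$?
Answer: $85$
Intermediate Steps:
$P = -24$ ($P = 8 \left(-3\right) = -24$)
$l = -40$ ($l = 4 \left(-4 - 6\right) = 4 \left(-10\right) = -40$)
$r{\left(t \right)} = -64$ ($r{\left(t \right)} = -40 - 24 = -64$)
$b{\left(21 \right)} - r{\left(-44 \right)} = 21 - -64 = 21 + 64 = 85$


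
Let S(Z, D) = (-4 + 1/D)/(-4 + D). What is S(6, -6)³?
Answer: 125/1728 ≈ 0.072338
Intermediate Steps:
S(Z, D) = (-4 + 1/D)/(-4 + D)
S(6, -6)³ = ((1 - 4*(-6))/((-6)*(-4 - 6)))³ = (-⅙*(1 + 24)/(-10))³ = (-⅙*(-⅒)*25)³ = (5/12)³ = 125/1728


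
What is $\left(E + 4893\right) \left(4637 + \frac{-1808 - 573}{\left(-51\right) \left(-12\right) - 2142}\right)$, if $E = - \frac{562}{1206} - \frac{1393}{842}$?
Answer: $\frac{1036672811967551}{45695340} \approx 2.2687 \cdot 10^{7}$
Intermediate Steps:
$E = - \frac{1076581}{507726}$ ($E = \left(-562\right) \frac{1}{1206} - \frac{1393}{842} = - \frac{281}{603} - \frac{1393}{842} = - \frac{1076581}{507726} \approx -2.1204$)
$\left(E + 4893\right) \left(4637 + \frac{-1808 - 573}{\left(-51\right) \left(-12\right) - 2142}\right) = \left(- \frac{1076581}{507726} + 4893\right) \left(4637 + \frac{-1808 - 573}{\left(-51\right) \left(-12\right) - 2142}\right) = \frac{2483226737 \left(4637 - \frac{2381}{612 - 2142}\right)}{507726} = \frac{2483226737 \left(4637 - \frac{2381}{-1530}\right)}{507726} = \frac{2483226737 \left(4637 - - \frac{2381}{1530}\right)}{507726} = \frac{2483226737 \left(4637 + \frac{2381}{1530}\right)}{507726} = \frac{2483226737}{507726} \cdot \frac{7096991}{1530} = \frac{1036672811967551}{45695340}$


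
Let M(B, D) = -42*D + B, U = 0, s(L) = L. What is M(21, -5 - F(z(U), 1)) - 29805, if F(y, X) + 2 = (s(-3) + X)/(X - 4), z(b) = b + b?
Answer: -29630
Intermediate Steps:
z(b) = 2*b
F(y, X) = -2 + (-3 + X)/(-4 + X) (F(y, X) = -2 + (-3 + X)/(X - 4) = -2 + (-3 + X)/(-4 + X))
M(B, D) = B - 42*D
M(21, -5 - F(z(U), 1)) - 29805 = (21 - 42*(-5 - (5 - 1*1)/(-4 + 1))) - 29805 = (21 - 42*(-5 - (5 - 1)/(-3))) - 29805 = (21 - 42*(-5 - (-1)*4/3)) - 29805 = (21 - 42*(-5 - 1*(-4/3))) - 29805 = (21 - 42*(-5 + 4/3)) - 29805 = (21 - 42*(-11/3)) - 29805 = (21 + 154) - 29805 = 175 - 29805 = -29630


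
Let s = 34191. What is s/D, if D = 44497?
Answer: 34191/44497 ≈ 0.76839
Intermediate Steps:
s/D = 34191/44497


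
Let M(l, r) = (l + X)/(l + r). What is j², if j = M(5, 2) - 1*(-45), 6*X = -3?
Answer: 408321/196 ≈ 2083.3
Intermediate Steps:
X = -½ (X = (⅙)*(-3) = -½ ≈ -0.50000)
M(l, r) = (-½ + l)/(l + r) (M(l, r) = (l - ½)/(l + r) = (-½ + l)/(l + r))
j = 639/14 (j = (-½ + 5)/(5 + 2) - 1*(-45) = (9/2)/7 + 45 = (⅐)*(9/2) + 45 = 9/14 + 45 = 639/14 ≈ 45.643)
j² = (639/14)² = 408321/196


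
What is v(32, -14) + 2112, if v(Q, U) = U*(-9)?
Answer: 2238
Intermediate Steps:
v(Q, U) = -9*U
v(32, -14) + 2112 = -9*(-14) + 2112 = 126 + 2112 = 2238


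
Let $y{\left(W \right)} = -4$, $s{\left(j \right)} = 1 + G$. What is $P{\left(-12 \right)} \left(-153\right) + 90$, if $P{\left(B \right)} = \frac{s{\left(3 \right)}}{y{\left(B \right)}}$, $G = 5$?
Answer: $\frac{639}{2} \approx 319.5$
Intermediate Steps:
$s{\left(j \right)} = 6$ ($s{\left(j \right)} = 1 + 5 = 6$)
$P{\left(B \right)} = - \frac{3}{2}$ ($P{\left(B \right)} = \frac{6}{-4} = 6 \left(- \frac{1}{4}\right) = - \frac{3}{2}$)
$P{\left(-12 \right)} \left(-153\right) + 90 = \left(- \frac{3}{2}\right) \left(-153\right) + 90 = \frac{459}{2} + 90 = \frac{639}{2}$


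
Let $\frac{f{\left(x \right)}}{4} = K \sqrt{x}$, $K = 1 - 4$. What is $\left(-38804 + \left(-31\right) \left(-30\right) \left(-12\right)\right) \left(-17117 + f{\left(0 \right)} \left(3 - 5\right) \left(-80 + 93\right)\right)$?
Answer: $855233788$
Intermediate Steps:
$K = -3$ ($K = 1 - 4 = -3$)
$f{\left(x \right)} = - 12 \sqrt{x}$ ($f{\left(x \right)} = 4 \left(- 3 \sqrt{x}\right) = - 12 \sqrt{x}$)
$\left(-38804 + \left(-31\right) \left(-30\right) \left(-12\right)\right) \left(-17117 + f{\left(0 \right)} \left(3 - 5\right) \left(-80 + 93\right)\right) = \left(-38804 + \left(-31\right) \left(-30\right) \left(-12\right)\right) \left(-17117 + - 12 \sqrt{0} \left(3 - 5\right) \left(-80 + 93\right)\right) = \left(-38804 + 930 \left(-12\right)\right) \left(-17117 + \left(-12\right) 0 \left(-2\right) 13\right) = \left(-38804 - 11160\right) \left(-17117 + 0 \left(-2\right) 13\right) = - 49964 \left(-17117 + 0 \cdot 13\right) = - 49964 \left(-17117 + 0\right) = \left(-49964\right) \left(-17117\right) = 855233788$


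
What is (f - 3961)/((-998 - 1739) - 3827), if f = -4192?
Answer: 8153/6564 ≈ 1.2421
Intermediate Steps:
(f - 3961)/((-998 - 1739) - 3827) = (-4192 - 3961)/((-998 - 1739) - 3827) = -8153/(-2737 - 3827) = -8153/(-6564) = -8153*(-1/6564) = 8153/6564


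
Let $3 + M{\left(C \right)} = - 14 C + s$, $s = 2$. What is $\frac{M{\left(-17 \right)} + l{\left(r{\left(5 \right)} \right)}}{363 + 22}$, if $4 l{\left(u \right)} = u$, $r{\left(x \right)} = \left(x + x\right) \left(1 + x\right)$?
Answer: $\frac{36}{55} \approx 0.65455$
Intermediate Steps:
$r{\left(x \right)} = 2 x \left(1 + x\right)$
$l{\left(u \right)} = \frac{u}{4}$
$M{\left(C \right)} = -1 - 14 C$ ($M{\left(C \right)} = -3 - \left(-2 + 14 C\right) = -1 - 14 C$)
$\frac{M{\left(-17 \right)} + l{\left(r{\left(5 \right)} \right)}}{363 + 22} = \frac{\left(-1 - -238\right) + \frac{2 \cdot 5 \left(1 + 5\right)}{4}}{363 + 22} = \frac{\left(-1 + 238\right) + \frac{2 \cdot 5 \cdot 6}{4}}{385} = \left(237 + \frac{1}{4} \cdot 60\right) \frac{1}{385} = \left(237 + 15\right) \frac{1}{385} = 252 \cdot \frac{1}{385} = \frac{36}{55}$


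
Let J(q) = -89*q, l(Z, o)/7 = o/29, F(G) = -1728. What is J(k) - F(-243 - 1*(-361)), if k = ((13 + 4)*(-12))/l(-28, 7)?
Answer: 611196/49 ≈ 12473.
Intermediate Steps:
l(Z, o) = 7*o/29 (l(Z, o) = 7*(o/29) = 7*o/29)
k = -5916/49 (k = ((13 + 4)*(-12))/(((7/29)*7)) = (17*(-12))/(49/29) = -204*29/49 = -5916/49 ≈ -120.73)
J(k) - F(-243 - 1*(-361)) = -89*(-5916/49) - 1*(-1728) = 526524/49 + 1728 = 611196/49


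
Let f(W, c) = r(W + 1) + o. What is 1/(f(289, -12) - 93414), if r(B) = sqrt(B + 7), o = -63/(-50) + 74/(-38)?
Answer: -84306755350/7875488926023709 - 2707500*sqrt(33)/7875488926023709 ≈ -1.0707e-5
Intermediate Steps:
o = -653/950 (o = -63*(-1/50) + 74*(-1/38) = 63/50 - 37/19 = -653/950 ≈ -0.68737)
r(B) = sqrt(7 + B)
f(W, c) = -653/950 + sqrt(8 + W) (f(W, c) = sqrt(7 + (W + 1)) - 653/950 = sqrt(7 + (1 + W)) - 653/950 = sqrt(8 + W) - 653/950 = -653/950 + sqrt(8 + W))
1/(f(289, -12) - 93414) = 1/((-653/950 + sqrt(8 + 289)) - 93414) = 1/((-653/950 + sqrt(297)) - 93414) = 1/((-653/950 + 3*sqrt(33)) - 93414) = 1/(-88743953/950 + 3*sqrt(33))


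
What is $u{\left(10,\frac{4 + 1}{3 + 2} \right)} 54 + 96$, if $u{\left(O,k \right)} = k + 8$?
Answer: $582$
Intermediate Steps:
$u{\left(O,k \right)} = 8 + k$
$u{\left(10,\frac{4 + 1}{3 + 2} \right)} 54 + 96 = \left(8 + \frac{4 + 1}{3 + 2}\right) 54 + 96 = \left(8 + \frac{5}{5}\right) 54 + 96 = \left(8 + 5 \cdot \frac{1}{5}\right) 54 + 96 = \left(8 + 1\right) 54 + 96 = 9 \cdot 54 + 96 = 486 + 96 = 582$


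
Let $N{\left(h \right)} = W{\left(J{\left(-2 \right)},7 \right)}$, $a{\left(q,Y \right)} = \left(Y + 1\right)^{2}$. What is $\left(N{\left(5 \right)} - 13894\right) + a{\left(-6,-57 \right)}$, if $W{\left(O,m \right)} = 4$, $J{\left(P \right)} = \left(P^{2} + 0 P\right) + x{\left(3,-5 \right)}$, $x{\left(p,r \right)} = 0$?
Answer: $-10754$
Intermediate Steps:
$J{\left(P \right)} = P^{2}$ ($J{\left(P \right)} = \left(P^{2} + 0 P\right) + 0 = \left(P^{2} + 0\right) + 0 = P^{2} + 0 = P^{2}$)
$a{\left(q,Y \right)} = \left(1 + Y\right)^{2}$
$N{\left(h \right)} = 4$
$\left(N{\left(5 \right)} - 13894\right) + a{\left(-6,-57 \right)} = \left(4 - 13894\right) + \left(1 - 57\right)^{2} = -13890 + \left(-56\right)^{2} = -13890 + 3136 = -10754$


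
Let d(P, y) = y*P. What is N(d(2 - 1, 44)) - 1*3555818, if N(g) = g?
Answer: -3555774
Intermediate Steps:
d(P, y) = P*y
N(d(2 - 1, 44)) - 1*3555818 = (2 - 1)*44 - 1*3555818 = 1*44 - 3555818 = 44 - 3555818 = -3555774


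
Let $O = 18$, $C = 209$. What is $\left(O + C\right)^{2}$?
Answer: $51529$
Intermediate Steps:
$\left(O + C\right)^{2} = \left(18 + 209\right)^{2} = 227^{2} = 51529$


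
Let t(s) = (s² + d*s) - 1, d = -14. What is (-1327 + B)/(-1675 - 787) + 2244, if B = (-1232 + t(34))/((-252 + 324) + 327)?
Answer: 157492607/70167 ≈ 2244.5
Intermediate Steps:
t(s) = -1 + s² - 14*s (t(s) = (s² - 14*s) - 1 = -1 + s² - 14*s)
B = -79/57 (B = (-1232 + (-1 + 34² - 14*34))/((-252 + 324) + 327) = (-1232 + (-1 + 1156 - 476))/(72 + 327) = (-1232 + 679)/399 = -553*1/399 = -79/57 ≈ -1.3860)
(-1327 + B)/(-1675 - 787) + 2244 = (-1327 - 79/57)/(-1675 - 787) + 2244 = -75718/57/(-2462) + 2244 = -75718/57*(-1/2462) + 2244 = 37859/70167 + 2244 = 157492607/70167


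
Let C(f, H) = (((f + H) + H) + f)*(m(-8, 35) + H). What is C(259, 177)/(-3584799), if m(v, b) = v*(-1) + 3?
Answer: -163936/3584799 ≈ -0.045731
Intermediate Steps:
m(v, b) = 3 - v (m(v, b) = -v + 3 = 3 - v)
C(f, H) = (11 + H)*(2*H + 2*f) (C(f, H) = (((f + H) + H) + f)*((3 - 1*(-8)) + H) = (((H + f) + H) + f)*((3 + 8) + H) = ((f + 2*H) + f)*(11 + H) = (2*H + 2*f)*(11 + H) = (11 + H)*(2*H + 2*f))
C(259, 177)/(-3584799) = (2*177² + 22*177 + 22*259 + 2*177*259)/(-3584799) = (2*31329 + 3894 + 5698 + 91686)*(-1/3584799) = (62658 + 3894 + 5698 + 91686)*(-1/3584799) = 163936*(-1/3584799) = -163936/3584799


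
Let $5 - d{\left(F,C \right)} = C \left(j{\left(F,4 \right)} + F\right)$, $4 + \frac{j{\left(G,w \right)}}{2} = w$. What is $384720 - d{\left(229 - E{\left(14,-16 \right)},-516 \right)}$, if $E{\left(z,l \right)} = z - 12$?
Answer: $267583$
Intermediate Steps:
$j{\left(G,w \right)} = -8 + 2 w$
$E{\left(z,l \right)} = -12 + z$
$d{\left(F,C \right)} = 5 - C F$ ($d{\left(F,C \right)} = 5 - C \left(\left(-8 + 2 \cdot 4\right) + F\right) = 5 - C \left(\left(-8 + 8\right) + F\right) = 5 - C \left(0 + F\right) = 5 - C F$)
$384720 - d{\left(229 - E{\left(14,-16 \right)},-516 \right)} = 384720 - \left(5 - - 516 \left(229 - \left(-12 + 14\right)\right)\right) = 384720 - \left(5 - - 516 \left(229 - 2\right)\right) = 384720 - \left(5 - \left(-516\right) 227\right) = 384720 - \left(5 + 117132\right) = 384720 - 117137 = 267583$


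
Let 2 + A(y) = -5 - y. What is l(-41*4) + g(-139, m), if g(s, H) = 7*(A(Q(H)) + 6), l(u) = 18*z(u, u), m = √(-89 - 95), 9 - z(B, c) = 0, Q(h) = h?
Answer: 155 - 14*I*√46 ≈ 155.0 - 94.953*I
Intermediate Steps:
z(B, c) = 9 (z(B, c) = 9 - 1*0 = 9 + 0 = 9)
m = 2*I*√46 (m = √(-184) = 2*I*√46 ≈ 13.565*I)
A(y) = -7 - y (A(y) = -2 + (-5 - y) = -7 - y)
l(u) = 162 (l(u) = 18*9 = 162)
g(s, H) = -7 - 7*H (g(s, H) = 7*((-7 - H) + 6) = 7*(-1 - H) = -7 - 7*H)
l(-41*4) + g(-139, m) = 162 + (-7 - 14*I*√46) = 155 - 14*I*√46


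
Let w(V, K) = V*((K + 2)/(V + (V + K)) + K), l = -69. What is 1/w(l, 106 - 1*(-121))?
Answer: -89/1409808 ≈ -6.3129e-5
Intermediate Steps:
w(V, K) = V*(K + (2 + K)/(K + 2*V)) (w(V, K) = V*((2 + K)/(V + (K + V)) + K) = V*((2 + K)/(K + 2*V) + K) = V*(K + (2 + K)/(K + 2*V)))
1/w(l, 106 - 1*(-121)) = 1/(-69*(2 + (106 - 1*(-121)) + (106 - 1*(-121))² + 2*(106 - 1*(-121))*(-69))/((106 - 1*(-121)) + 2*(-69))) = 1/(-69*(2 + (106 + 121) + (106 + 121)² + 2*(106 + 121)*(-69))/((106 + 121) - 138)) = 1/(-69*(2 + 227 + 227² + 2*227*(-69))/(227 - 138)) = 1/(-69*(2 + 227 + 51529 - 31326)/89) = 1/(-69*1/89*20432) = 1/(-1409808/89) = -89/1409808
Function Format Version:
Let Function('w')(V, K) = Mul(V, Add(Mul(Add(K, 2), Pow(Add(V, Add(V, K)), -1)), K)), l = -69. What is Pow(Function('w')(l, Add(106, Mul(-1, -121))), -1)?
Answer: Rational(-89, 1409808) ≈ -6.3129e-5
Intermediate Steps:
Function('w')(V, K) = Mul(V, Add(K, Mul(Pow(Add(K, Mul(2, V)), -1), Add(2, K)))) (Function('w')(V, K) = Mul(V, Add(Mul(Add(2, K), Pow(Add(V, Add(K, V)), -1)), K)) = Mul(V, Add(Mul(Add(2, K), Pow(Add(K, Mul(2, V)), -1)), K)) = Mul(V, Add(Mul(Pow(Add(K, Mul(2, V)), -1), Add(2, K)), K)) = Mul(V, Add(K, Mul(Pow(Add(K, Mul(2, V)), -1), Add(2, K)))))
Pow(Function('w')(l, Add(106, Mul(-1, -121))), -1) = Pow(Mul(-69, Pow(Add(Add(106, Mul(-1, -121)), Mul(2, -69)), -1), Add(2, Add(106, Mul(-1, -121)), Pow(Add(106, Mul(-1, -121)), 2), Mul(2, Add(106, Mul(-1, -121)), -69))), -1) = Pow(Mul(-69, Pow(Add(Add(106, 121), -138), -1), Add(2, Add(106, 121), Pow(Add(106, 121), 2), Mul(2, Add(106, 121), -69))), -1) = Pow(Mul(-69, Pow(Add(227, -138), -1), Add(2, 227, Pow(227, 2), Mul(2, 227, -69))), -1) = Pow(Mul(-69, Pow(89, -1), Add(2, 227, 51529, -31326)), -1) = Pow(Mul(-69, Rational(1, 89), 20432), -1) = Pow(Rational(-1409808, 89), -1) = Rational(-89, 1409808)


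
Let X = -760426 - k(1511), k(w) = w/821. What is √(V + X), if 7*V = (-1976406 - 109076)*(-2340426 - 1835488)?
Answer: √838582896929322927/821 ≈ 1.1154e+6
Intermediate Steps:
k(w) = w/821 (k(w) = w*(1/821) = w/821)
V = 1244113354364 (V = ((-1976406 - 109076)*(-2340426 - 1835488))/7 = (-2085482*(-4175914))/7 = (⅐)*8708793480548 = 1244113354364)
X = -624311257/821 (X = -760426 - 1511/821 = -624311257/821 ≈ -7.6043e+5)
√(V + X) = √(1244113354364 - 624311257/821) = √(1021416439621587/821) = √838582896929322927/821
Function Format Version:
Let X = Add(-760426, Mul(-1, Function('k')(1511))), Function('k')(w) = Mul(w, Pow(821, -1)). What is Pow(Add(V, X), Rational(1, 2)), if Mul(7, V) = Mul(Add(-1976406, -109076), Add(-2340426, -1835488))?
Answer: Mul(Rational(1, 821), Pow(838582896929322927, Rational(1, 2))) ≈ 1.1154e+6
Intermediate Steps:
Function('k')(w) = Mul(Rational(1, 821), w) (Function('k')(w) = Mul(w, Rational(1, 821)) = Mul(Rational(1, 821), w))
V = 1244113354364 (V = Mul(Rational(1, 7), Mul(Add(-1976406, -109076), Add(-2340426, -1835488))) = Mul(Rational(1, 7), Mul(-2085482, -4175914)) = Mul(Rational(1, 7), 8708793480548) = 1244113354364)
X = Rational(-624311257, 821) (X = Add(-760426, Mul(-1, Mul(Rational(1, 821), 1511))) = Add(-760426, Mul(-1, Rational(1511, 821))) = Add(-760426, Rational(-1511, 821)) = Rational(-624311257, 821) ≈ -7.6043e+5)
Pow(Add(V, X), Rational(1, 2)) = Pow(Add(1244113354364, Rational(-624311257, 821)), Rational(1, 2)) = Pow(Rational(1021416439621587, 821), Rational(1, 2)) = Mul(Rational(1, 821), Pow(838582896929322927, Rational(1, 2)))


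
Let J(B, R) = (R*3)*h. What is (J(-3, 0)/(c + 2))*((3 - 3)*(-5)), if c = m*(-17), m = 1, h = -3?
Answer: 0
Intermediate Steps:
c = -17 (c = 1*(-17) = -17)
J(B, R) = -9*R (J(B, R) = (R*3)*(-3) = (3*R)*(-3) = -9*R)
(J(-3, 0)/(c + 2))*((3 - 3)*(-5)) = ((-9*0)/(-17 + 2))*((3 - 3)*(-5)) = (0/(-15))*(0*(-5)) = (0*(-1/15))*0 = 0*0 = 0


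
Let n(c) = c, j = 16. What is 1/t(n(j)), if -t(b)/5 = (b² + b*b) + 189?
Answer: -1/3505 ≈ -0.00028531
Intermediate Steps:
t(b) = -945 - 10*b² (t(b) = -5*((b² + b*b) + 189) = -5*((b² + b²) + 189) = -5*(2*b² + 189) = -5*(189 + 2*b²) = -945 - 10*b²)
1/t(n(j)) = 1/(-945 - 10*16²) = 1/(-945 - 10*256) = 1/(-945 - 2560) = 1/(-3505) = -1/3505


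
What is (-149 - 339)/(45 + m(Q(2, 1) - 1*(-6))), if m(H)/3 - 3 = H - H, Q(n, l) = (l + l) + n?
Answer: -244/27 ≈ -9.0370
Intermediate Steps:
Q(n, l) = n + 2*l (Q(n, l) = 2*l + n = n + 2*l)
m(H) = 9 (m(H) = 9 + 3*(H - H) = 9 + 3*0 = 9 + 0 = 9)
(-149 - 339)/(45 + m(Q(2, 1) - 1*(-6))) = (-149 - 339)/(45 + 9) = -488/54 = -488*1/54 = -244/27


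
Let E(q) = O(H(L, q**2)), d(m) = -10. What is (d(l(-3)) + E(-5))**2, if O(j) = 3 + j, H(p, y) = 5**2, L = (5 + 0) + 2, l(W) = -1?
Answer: 324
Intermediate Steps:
L = 7 (L = 5 + 2 = 7)
H(p, y) = 25
E(q) = 28 (E(q) = 3 + 25 = 28)
(d(l(-3)) + E(-5))**2 = (-10 + 28)**2 = 18**2 = 324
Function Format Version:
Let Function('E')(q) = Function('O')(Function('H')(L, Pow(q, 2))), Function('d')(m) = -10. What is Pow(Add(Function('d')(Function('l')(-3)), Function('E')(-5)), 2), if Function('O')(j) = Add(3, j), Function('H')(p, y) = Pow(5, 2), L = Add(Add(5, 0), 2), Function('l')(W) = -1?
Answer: 324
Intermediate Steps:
L = 7 (L = Add(5, 2) = 7)
Function('H')(p, y) = 25
Function('E')(q) = 28 (Function('E')(q) = Add(3, 25) = 28)
Pow(Add(Function('d')(Function('l')(-3)), Function('E')(-5)), 2) = Pow(Add(-10, 28), 2) = Pow(18, 2) = 324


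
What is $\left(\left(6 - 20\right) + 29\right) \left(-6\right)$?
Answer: $-90$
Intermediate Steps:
$\left(\left(6 - 20\right) + 29\right) \left(-6\right) = \left(-14 + 29\right) \left(-6\right) = 15 \left(-6\right) = -90$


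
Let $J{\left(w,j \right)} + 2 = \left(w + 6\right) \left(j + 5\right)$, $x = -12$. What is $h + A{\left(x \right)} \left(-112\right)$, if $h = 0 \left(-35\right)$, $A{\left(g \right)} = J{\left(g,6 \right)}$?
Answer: $7616$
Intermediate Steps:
$J{\left(w,j \right)} = -2 + \left(5 + j\right) \left(6 + w\right)$ ($J{\left(w,j \right)} = -2 + \left(w + 6\right) \left(j + 5\right) = -2 + \left(6 + w\right) \left(5 + j\right) = -2 + \left(5 + j\right) \left(6 + w\right)$)
$A{\left(g \right)} = 64 + 11 g$ ($A{\left(g \right)} = 28 + 5 g + 6 \cdot 6 + 6 g = 28 + 5 g + 36 + 6 g = 64 + 11 g$)
$h = 0$
$h + A{\left(x \right)} \left(-112\right) = 0 + \left(64 + 11 \left(-12\right)\right) \left(-112\right) = 0 + \left(64 - 132\right) \left(-112\right) = 0 - -7616 = 0 + 7616 = 7616$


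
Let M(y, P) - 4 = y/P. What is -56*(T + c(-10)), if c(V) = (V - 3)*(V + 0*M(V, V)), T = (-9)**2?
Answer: -11816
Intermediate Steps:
M(y, P) = 4 + y/P
T = 81
c(V) = V*(-3 + V) (c(V) = (V - 3)*(V + 0*(4 + V/V)) = (-3 + V)*(V + 0*(4 + 1)) = (-3 + V)*(V + 0*5) = (-3 + V)*(V + 0) = (-3 + V)*V = V*(-3 + V))
-56*(T + c(-10)) = -56*(81 - 10*(-3 - 10)) = -56*(81 - 10*(-13)) = -56*(81 + 130) = -56*211 = -11816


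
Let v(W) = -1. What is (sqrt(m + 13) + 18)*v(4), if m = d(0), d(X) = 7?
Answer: -18 - 2*sqrt(5) ≈ -22.472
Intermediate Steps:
m = 7
(sqrt(m + 13) + 18)*v(4) = (sqrt(7 + 13) + 18)*(-1) = (sqrt(20) + 18)*(-1) = (2*sqrt(5) + 18)*(-1) = (18 + 2*sqrt(5))*(-1) = -18 - 2*sqrt(5)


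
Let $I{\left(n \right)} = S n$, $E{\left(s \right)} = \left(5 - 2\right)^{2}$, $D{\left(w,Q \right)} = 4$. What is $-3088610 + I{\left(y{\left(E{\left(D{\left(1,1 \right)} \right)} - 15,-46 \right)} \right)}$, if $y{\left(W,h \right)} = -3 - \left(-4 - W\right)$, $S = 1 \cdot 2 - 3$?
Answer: $-3088605$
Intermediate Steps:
$S = -1$ ($S = 2 - 3 = -1$)
$E{\left(s \right)} = 9$ ($E{\left(s \right)} = 3^{2} = 9$)
$y{\left(W,h \right)} = 1 + W$ ($y{\left(W,h \right)} = -3 + \left(4 + W\right) = 1 + W$)
$I{\left(n \right)} = - n$
$-3088610 + I{\left(y{\left(E{\left(D{\left(1,1 \right)} \right)} - 15,-46 \right)} \right)} = -3088610 - \left(1 + \left(9 - 15\right)\right) = -3088610 - \left(1 - 6\right) = -3088610 - -5 = -3088610 + 5 = -3088605$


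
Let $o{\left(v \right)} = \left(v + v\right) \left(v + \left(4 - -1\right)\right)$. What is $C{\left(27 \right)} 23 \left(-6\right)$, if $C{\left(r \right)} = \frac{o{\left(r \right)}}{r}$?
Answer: $-8832$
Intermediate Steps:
$o{\left(v \right)} = 2 v \left(5 + v\right)$ ($o{\left(v \right)} = 2 v \left(v + \left(4 + 1\right)\right) = 2 v \left(v + 5\right) = 2 v \left(5 + v\right)$)
$C{\left(r \right)} = 10 + 2 r$ ($C{\left(r \right)} = \frac{2 r \left(5 + r\right)}{r} = 10 + 2 r$)
$C{\left(27 \right)} 23 \left(-6\right) = \left(10 + 2 \cdot 27\right) 23 \left(-6\right) = \left(10 + 54\right) \left(-138\right) = 64 \left(-138\right) = -8832$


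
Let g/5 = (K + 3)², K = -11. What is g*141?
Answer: 45120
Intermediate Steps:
g = 320 (g = 5*(-11 + 3)² = 5*(-8)² = 5*64 = 320)
g*141 = 320*141 = 45120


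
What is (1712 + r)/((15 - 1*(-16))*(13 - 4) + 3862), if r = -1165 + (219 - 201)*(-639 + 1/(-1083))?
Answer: -3954761/1494901 ≈ -2.6455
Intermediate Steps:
r = -4572793/361 (r = -1165 + 18*(-639 - 1/1083) = -1165 + 18*(-692038/1083) = -1165 - 4152228/361 = -4572793/361 ≈ -12667.)
(1712 + r)/((15 - 1*(-16))*(13 - 4) + 3862) = (1712 - 4572793/361)/((15 - 1*(-16))*(13 - 4) + 3862) = -3954761/(361*((15 + 16)*9 + 3862)) = -3954761/(361*(31*9 + 3862)) = -3954761/(361*(279 + 3862)) = -3954761/361/4141 = -3954761/361*1/4141 = -3954761/1494901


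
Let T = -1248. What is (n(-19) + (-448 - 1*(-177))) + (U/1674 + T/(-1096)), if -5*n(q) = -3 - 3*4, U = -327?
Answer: -20415413/76446 ≈ -267.06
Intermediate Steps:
n(q) = 3 (n(q) = -(-3 - 3*4)/5 = -(-3 - 12)/5 = -⅕*(-15) = 3)
(n(-19) + (-448 - 1*(-177))) + (U/1674 + T/(-1096)) = (3 + (-448 - 1*(-177))) + (-327/1674 - 1248/(-1096)) = (3 + (-448 + 177)) + (-327*1/1674 - 1248*(-1/1096)) = (3 - 271) + (-109/558 + 156/137) = -268 + 72115/76446 = -20415413/76446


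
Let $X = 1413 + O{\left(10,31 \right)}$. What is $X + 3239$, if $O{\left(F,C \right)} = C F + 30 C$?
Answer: $5892$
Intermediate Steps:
$O{\left(F,C \right)} = 30 C + C F$
$X = 2653$ ($X = 1413 + 31 \left(30 + 10\right) = 1413 + 31 \cdot 40 = 1413 + 1240 = 2653$)
$X + 3239 = 2653 + 3239 = 5892$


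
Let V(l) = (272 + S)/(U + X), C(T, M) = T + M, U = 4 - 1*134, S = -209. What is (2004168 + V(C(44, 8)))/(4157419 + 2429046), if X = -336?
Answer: 186788445/613858538 ≈ 0.30429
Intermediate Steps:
U = -130 (U = 4 - 134 = -130)
C(T, M) = M + T
V(l) = -63/466 (V(l) = (272 - 209)/(-130 - 336) = 63/(-466) = 63*(-1/466) = -63/466)
(2004168 + V(C(44, 8)))/(4157419 + 2429046) = (2004168 - 63/466)/(4157419 + 2429046) = (933942225/466)/6586465 = (933942225/466)*(1/6586465) = 186788445/613858538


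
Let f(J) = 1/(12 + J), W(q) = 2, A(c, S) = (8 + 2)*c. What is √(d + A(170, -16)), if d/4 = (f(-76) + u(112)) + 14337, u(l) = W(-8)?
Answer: √944895/4 ≈ 243.01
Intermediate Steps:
A(c, S) = 10*c
u(l) = 2
d = 917695/16 (d = 4*((1/(12 - 76) + 2) + 14337) = 4*((1/(-64) + 2) + 14337) = 4*((-1/64 + 2) + 14337) = 4*(127/64 + 14337) = 4*(917695/64) = 917695/16 ≈ 57356.)
√(d + A(170, -16)) = √(917695/16 + 10*170) = √(917695/16 + 1700) = √(944895/16) = √944895/4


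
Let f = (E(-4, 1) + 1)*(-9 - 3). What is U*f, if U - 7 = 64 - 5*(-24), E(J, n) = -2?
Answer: 2292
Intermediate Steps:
f = 12 (f = (-2 + 1)*(-9 - 3) = -1*(-12) = 12)
U = 191 (U = 7 + (64 - 5*(-24)) = 7 + (64 + 120) = 7 + 184 = 191)
U*f = 191*12 = 2292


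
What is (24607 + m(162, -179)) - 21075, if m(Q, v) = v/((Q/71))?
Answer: 559475/162 ≈ 3453.6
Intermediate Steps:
m(Q, v) = 71*v/Q (m(Q, v) = v/((Q*(1/71))) = v/((Q/71)) = v*(71/Q) = 71*v/Q)
(24607 + m(162, -179)) - 21075 = (24607 + 71*(-179)/162) - 21075 = (24607 + 71*(-179)*(1/162)) - 21075 = (24607 - 12709/162) - 21075 = 3973625/162 - 21075 = 559475/162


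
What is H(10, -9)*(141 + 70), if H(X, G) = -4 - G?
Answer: 1055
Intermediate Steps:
H(10, -9)*(141 + 70) = (-4 - 1*(-9))*(141 + 70) = (-4 + 9)*211 = 5*211 = 1055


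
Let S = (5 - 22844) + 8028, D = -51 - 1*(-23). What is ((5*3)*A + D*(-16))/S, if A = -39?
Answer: 137/14811 ≈ 0.0092499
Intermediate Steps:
D = -28 (D = -51 + 23 = -28)
S = -14811 (S = -22839 + 8028 = -14811)
((5*3)*A + D*(-16))/S = ((5*3)*(-39) - 28*(-16))/(-14811) = (15*(-39) + 448)*(-1/14811) = (-585 + 448)*(-1/14811) = -137*(-1/14811) = 137/14811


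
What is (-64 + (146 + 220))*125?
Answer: 37750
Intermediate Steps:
(-64 + (146 + 220))*125 = (-64 + 366)*125 = 302*125 = 37750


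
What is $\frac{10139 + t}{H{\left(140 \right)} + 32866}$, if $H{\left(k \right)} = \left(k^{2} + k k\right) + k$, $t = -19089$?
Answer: $- \frac{4475}{36103} \approx -0.12395$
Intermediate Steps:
$H{\left(k \right)} = k + 2 k^{2}$ ($H{\left(k \right)} = \left(k^{2} + k^{2}\right) + k = 2 k^{2} + k = k + 2 k^{2}$)
$\frac{10139 + t}{H{\left(140 \right)} + 32866} = \frac{10139 - 19089}{140 \left(1 + 2 \cdot 140\right) + 32866} = - \frac{8950}{140 \left(1 + 280\right) + 32866} = - \frac{8950}{140 \cdot 281 + 32866} = - \frac{8950}{39340 + 32866} = - \frac{8950}{72206} = \left(-8950\right) \frac{1}{72206} = - \frac{4475}{36103}$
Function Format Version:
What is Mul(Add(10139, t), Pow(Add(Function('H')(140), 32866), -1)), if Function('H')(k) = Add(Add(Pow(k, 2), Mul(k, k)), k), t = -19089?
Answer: Rational(-4475, 36103) ≈ -0.12395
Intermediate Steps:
Function('H')(k) = Add(k, Mul(2, Pow(k, 2))) (Function('H')(k) = Add(Add(Pow(k, 2), Pow(k, 2)), k) = Add(Mul(2, Pow(k, 2)), k) = Add(k, Mul(2, Pow(k, 2))))
Mul(Add(10139, t), Pow(Add(Function('H')(140), 32866), -1)) = Mul(Add(10139, -19089), Pow(Add(Mul(140, Add(1, Mul(2, 140))), 32866), -1)) = Mul(-8950, Pow(Add(Mul(140, Add(1, 280)), 32866), -1)) = Mul(-8950, Pow(Add(Mul(140, 281), 32866), -1)) = Mul(-8950, Pow(Add(39340, 32866), -1)) = Mul(-8950, Pow(72206, -1)) = Mul(-8950, Rational(1, 72206)) = Rational(-4475, 36103)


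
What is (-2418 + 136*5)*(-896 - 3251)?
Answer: 7207486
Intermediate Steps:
(-2418 + 136*5)*(-896 - 3251) = (-2418 + 680)*(-4147) = -1738*(-4147) = 7207486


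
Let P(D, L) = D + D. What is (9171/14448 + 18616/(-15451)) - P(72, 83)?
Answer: -10757751253/74412016 ≈ -144.57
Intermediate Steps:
P(D, L) = 2*D
(9171/14448 + 18616/(-15451)) - P(72, 83) = (9171/14448 + 18616/(-15451)) - 2*72 = (9171*(1/14448) + 18616*(-1/15451)) - 1*144 = (3057/4816 - 18616/15451) - 144 = -42420949/74412016 - 144 = -10757751253/74412016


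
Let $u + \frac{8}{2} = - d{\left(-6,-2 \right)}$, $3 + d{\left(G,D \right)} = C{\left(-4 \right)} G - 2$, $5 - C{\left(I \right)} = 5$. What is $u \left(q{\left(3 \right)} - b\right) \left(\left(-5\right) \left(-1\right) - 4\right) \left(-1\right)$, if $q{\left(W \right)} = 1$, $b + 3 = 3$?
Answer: $-1$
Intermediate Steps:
$b = 0$ ($b = -3 + 3 = 0$)
$C{\left(I \right)} = 0$ ($C{\left(I \right)} = 5 - 5 = 0$)
$d{\left(G,D \right)} = -5$ ($d{\left(G,D \right)} = -3 - \left(2 + 0 G\right) = -3 + \left(0 - 2\right) = -3 - 2 = -5$)
$u = 1$ ($u = -4 - -5 = -4 + 5 = 1$)
$u \left(q{\left(3 \right)} - b\right) \left(\left(-5\right) \left(-1\right) - 4\right) \left(-1\right) = 1 \left(1 - 0\right) \left(\left(-5\right) \left(-1\right) - 4\right) \left(-1\right) = 1 \left(1 + 0\right) \left(5 - 4\right) \left(-1\right) = 1 \cdot 1 \cdot 1 \left(-1\right) = 1 \left(-1\right) = -1$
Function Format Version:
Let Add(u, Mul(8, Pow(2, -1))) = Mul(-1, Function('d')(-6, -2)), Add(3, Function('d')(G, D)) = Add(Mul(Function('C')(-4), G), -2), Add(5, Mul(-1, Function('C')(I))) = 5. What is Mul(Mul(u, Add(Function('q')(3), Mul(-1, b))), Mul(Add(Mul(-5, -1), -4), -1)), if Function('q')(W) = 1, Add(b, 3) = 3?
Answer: -1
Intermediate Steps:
b = 0 (b = Add(-3, 3) = 0)
Function('C')(I) = 0 (Function('C')(I) = Add(5, Mul(-1, 5)) = Add(5, -5) = 0)
Function('d')(G, D) = -5 (Function('d')(G, D) = Add(-3, Add(Mul(0, G), -2)) = Add(-3, Add(0, -2)) = Add(-3, -2) = -5)
u = 1 (u = Add(-4, Mul(-1, -5)) = Add(-4, 5) = 1)
Mul(Mul(u, Add(Function('q')(3), Mul(-1, b))), Mul(Add(Mul(-5, -1), -4), -1)) = Mul(Mul(1, Add(1, Mul(-1, 0))), Mul(Add(Mul(-5, -1), -4), -1)) = Mul(Mul(1, Add(1, 0)), Mul(Add(5, -4), -1)) = Mul(Mul(1, 1), Mul(1, -1)) = Mul(1, -1) = -1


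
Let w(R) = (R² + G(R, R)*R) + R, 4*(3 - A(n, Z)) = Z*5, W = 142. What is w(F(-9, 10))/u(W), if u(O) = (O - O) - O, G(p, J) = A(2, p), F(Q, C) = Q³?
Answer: 543105/568 ≈ 956.17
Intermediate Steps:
A(n, Z) = 3 - 5*Z/4 (A(n, Z) = 3 - Z*5/4 = 3 - 5*Z/4)
G(p, J) = 3 - 5*p/4
u(O) = -O (u(O) = 0 - O = -O)
w(R) = R + R² + R*(3 - 5*R/4) (w(R) = (R² + (3 - 5*R/4)*R) + R = (R² + R*(3 - 5*R/4)) + R = R + R² + R*(3 - 5*R/4))
w(F(-9, 10))/u(W) = ((¼)*(-9)³*(16 - 1*(-9)³))/((-1*142)) = ((¼)*(-729)*(16 - 1*(-729)))/(-142) = ((¼)*(-729)*(16 + 729))*(-1/142) = ((¼)*(-729)*745)*(-1/142) = -543105/4*(-1/142) = 543105/568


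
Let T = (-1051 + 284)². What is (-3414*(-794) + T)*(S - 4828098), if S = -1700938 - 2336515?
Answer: -29247497076755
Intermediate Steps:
T = 588289 (T = (-767)² = 588289)
S = -4037453
(-3414*(-794) + T)*(S - 4828098) = (-3414*(-794) + 588289)*(-4037453 - 4828098) = (2710716 + 588289)*(-8865551) = 3299005*(-8865551) = -29247497076755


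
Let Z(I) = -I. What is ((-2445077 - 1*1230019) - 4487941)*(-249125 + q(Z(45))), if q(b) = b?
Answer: 2033983929290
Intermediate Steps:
((-2445077 - 1*1230019) - 4487941)*(-249125 + q(Z(45))) = ((-2445077 - 1*1230019) - 4487941)*(-249125 - 1*45) = ((-2445077 - 1230019) - 4487941)*(-249125 - 45) = (-3675096 - 4487941)*(-249170) = -8163037*(-249170) = 2033983929290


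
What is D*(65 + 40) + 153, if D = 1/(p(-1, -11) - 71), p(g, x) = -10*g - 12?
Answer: 11064/73 ≈ 151.56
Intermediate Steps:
p(g, x) = -12 - 10*g
D = -1/73 (D = 1/((-12 - 10*(-1)) - 71) = 1/((-12 + 10) - 71) = 1/(-2 - 71) = 1/(-73) = -1/73 ≈ -0.013699)
D*(65 + 40) + 153 = -(65 + 40)/73 + 153 = -1/73*105 + 153 = -105/73 + 153 = 11064/73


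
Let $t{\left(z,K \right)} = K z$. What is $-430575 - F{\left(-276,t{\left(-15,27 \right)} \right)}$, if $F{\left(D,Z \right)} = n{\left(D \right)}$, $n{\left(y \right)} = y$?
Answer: $-430299$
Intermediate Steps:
$F{\left(D,Z \right)} = D$
$-430575 - F{\left(-276,t{\left(-15,27 \right)} \right)} = -430575 - -276 = -430575 + 276 = -430299$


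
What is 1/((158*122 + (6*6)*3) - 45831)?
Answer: -1/26447 ≈ -3.7811e-5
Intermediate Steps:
1/((158*122 + (6*6)*3) - 45831) = 1/((19276 + 36*3) - 45831) = 1/((19276 + 108) - 45831) = 1/(19384 - 45831) = 1/(-26447) = -1/26447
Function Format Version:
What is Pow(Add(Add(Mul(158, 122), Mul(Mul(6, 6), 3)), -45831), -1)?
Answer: Rational(-1, 26447) ≈ -3.7811e-5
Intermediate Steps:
Pow(Add(Add(Mul(158, 122), Mul(Mul(6, 6), 3)), -45831), -1) = Pow(Add(Add(19276, Mul(36, 3)), -45831), -1) = Pow(Add(Add(19276, 108), -45831), -1) = Pow(Add(19384, -45831), -1) = Pow(-26447, -1) = Rational(-1, 26447)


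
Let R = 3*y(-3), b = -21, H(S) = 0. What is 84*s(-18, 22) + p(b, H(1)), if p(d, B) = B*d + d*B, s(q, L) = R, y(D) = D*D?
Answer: 2268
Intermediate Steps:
y(D) = D²
R = 27 (R = 3*(-3)² = 3*9 = 27)
s(q, L) = 27
p(d, B) = 2*B*d (p(d, B) = B*d + B*d = 2*B*d)
84*s(-18, 22) + p(b, H(1)) = 84*27 + 2*0*(-21) = 2268 + 0 = 2268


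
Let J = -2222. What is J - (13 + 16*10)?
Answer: -2395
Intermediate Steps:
J - (13 + 16*10) = -2222 - (13 + 16*10) = -2222 - (13 + 160) = -2222 - 1*173 = -2222 - 173 = -2395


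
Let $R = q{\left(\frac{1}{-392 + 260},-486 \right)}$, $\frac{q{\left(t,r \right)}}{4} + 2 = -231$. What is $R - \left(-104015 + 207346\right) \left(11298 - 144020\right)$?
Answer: $13714296050$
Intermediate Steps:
$q{\left(t,r \right)} = -932$ ($q{\left(t,r \right)} = -8 + 4 \left(-231\right) = -8 - 924 = -932$)
$R = -932$
$R - \left(-104015 + 207346\right) \left(11298 - 144020\right) = -932 - \left(-104015 + 207346\right) \left(11298 - 144020\right) = -932 - 103331 \left(-132722\right) = -932 - -13714296982 = -932 + 13714296982 = 13714296050$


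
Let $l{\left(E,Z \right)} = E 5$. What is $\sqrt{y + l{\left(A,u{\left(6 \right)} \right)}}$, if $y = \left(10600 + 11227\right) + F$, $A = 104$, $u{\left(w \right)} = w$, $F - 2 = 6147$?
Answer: $4 \sqrt{1781} \approx 168.81$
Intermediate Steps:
$F = 6149$ ($F = 2 + 6147 = 6149$)
$l{\left(E,Z \right)} = 5 E$
$y = 27976$ ($y = \left(10600 + 11227\right) + 6149 = 21827 + 6149 = 27976$)
$\sqrt{y + l{\left(A,u{\left(6 \right)} \right)}} = \sqrt{27976 + 5 \cdot 104} = \sqrt{27976 + 520} = \sqrt{28496} = 4 \sqrt{1781}$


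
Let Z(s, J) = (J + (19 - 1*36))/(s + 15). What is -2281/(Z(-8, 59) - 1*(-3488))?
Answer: -2281/3494 ≈ -0.65283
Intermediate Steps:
Z(s, J) = (-17 + J)/(15 + s) (Z(s, J) = (J + (19 - 36))/(15 + s) = (J - 17)/(15 + s) = (-17 + J)/(15 + s))
-2281/(Z(-8, 59) - 1*(-3488)) = -2281/((-17 + 59)/(15 - 8) - 1*(-3488)) = -2281/(42/7 + 3488) = -2281/((⅐)*42 + 3488) = -2281/(6 + 3488) = -2281/3494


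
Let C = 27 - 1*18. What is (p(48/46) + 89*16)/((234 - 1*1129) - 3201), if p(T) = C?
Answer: -1433/4096 ≈ -0.34985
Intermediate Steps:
C = 9 (C = 27 - 18 = 9)
p(T) = 9
(p(48/46) + 89*16)/((234 - 1*1129) - 3201) = (9 + 89*16)/((234 - 1*1129) - 3201) = (9 + 1424)/((234 - 1129) - 3201) = 1433/(-895 - 3201) = 1433/(-4096) = 1433*(-1/4096) = -1433/4096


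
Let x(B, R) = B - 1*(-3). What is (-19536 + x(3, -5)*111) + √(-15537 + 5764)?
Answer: -18870 + I*√9773 ≈ -18870.0 + 98.859*I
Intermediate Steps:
x(B, R) = 3 + B (x(B, R) = B + 3 = 3 + B)
(-19536 + x(3, -5)*111) + √(-15537 + 5764) = (-19536 + (3 + 3)*111) + √(-15537 + 5764) = (-19536 + 6*111) + √(-9773) = (-19536 + 666) + I*√9773 = -18870 + I*√9773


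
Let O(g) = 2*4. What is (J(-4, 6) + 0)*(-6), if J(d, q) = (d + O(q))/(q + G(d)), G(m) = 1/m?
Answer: -96/23 ≈ -4.1739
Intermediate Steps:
O(g) = 8
J(d, q) = (8 + d)/(q + 1/d) (J(d, q) = (d + 8)/(q + 1/d) = (8 + d)/(q + 1/d))
(J(-4, 6) + 0)*(-6) = (-4*(8 - 4)/(1 - 4*6) + 0)*(-6) = (-4*4/(1 - 24) + 0)*(-6) = (-4*4/(-23) + 0)*(-6) = (-4*(-1/23)*4 + 0)*(-6) = (16/23 + 0)*(-6) = (16/23)*(-6) = -96/23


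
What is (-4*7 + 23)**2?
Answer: 25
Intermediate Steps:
(-4*7 + 23)**2 = (-28 + 23)**2 = (-5)**2 = 25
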